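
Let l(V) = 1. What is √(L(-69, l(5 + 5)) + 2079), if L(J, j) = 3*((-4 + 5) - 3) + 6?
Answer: 3*√231 ≈ 45.596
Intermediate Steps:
L(J, j) = 0 (L(J, j) = 3*(1 - 3) + 6 = 3*(-2) + 6 = -6 + 6 = 0)
√(L(-69, l(5 + 5)) + 2079) = √(0 + 2079) = √2079 = 3*√231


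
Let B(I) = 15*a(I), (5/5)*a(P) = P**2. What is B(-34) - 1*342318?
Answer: -324978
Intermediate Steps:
a(P) = P**2
B(I) = 15*I**2
B(-34) - 1*342318 = 15*(-34)**2 - 1*342318 = 15*1156 - 342318 = 17340 - 342318 = -324978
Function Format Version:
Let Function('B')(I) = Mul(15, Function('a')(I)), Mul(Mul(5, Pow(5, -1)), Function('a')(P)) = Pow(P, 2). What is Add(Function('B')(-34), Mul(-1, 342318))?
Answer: -324978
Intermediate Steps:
Function('a')(P) = Pow(P, 2)
Function('B')(I) = Mul(15, Pow(I, 2))
Add(Function('B')(-34), Mul(-1, 342318)) = Add(Mul(15, Pow(-34, 2)), Mul(-1, 342318)) = Add(Mul(15, 1156), -342318) = Add(17340, -342318) = -324978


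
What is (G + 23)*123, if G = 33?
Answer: 6888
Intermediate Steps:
(G + 23)*123 = (33 + 23)*123 = 56*123 = 6888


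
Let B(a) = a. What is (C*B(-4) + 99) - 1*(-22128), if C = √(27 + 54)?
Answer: 22191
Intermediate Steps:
C = 9 (C = √81 = 9)
(C*B(-4) + 99) - 1*(-22128) = (9*(-4) + 99) - 1*(-22128) = (-36 + 99) + 22128 = 63 + 22128 = 22191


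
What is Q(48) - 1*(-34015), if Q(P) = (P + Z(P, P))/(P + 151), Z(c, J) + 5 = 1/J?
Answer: 324913345/9552 ≈ 34015.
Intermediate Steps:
Z(c, J) = -5 + 1/J
Q(P) = (-5 + P + 1/P)/(151 + P) (Q(P) = (P + (-5 + 1/P))/(P + 151) = (-5 + P + 1/P)/(151 + P))
Q(48) - 1*(-34015) = (1 + 48*(-5 + 48))/(48*(151 + 48)) - 1*(-34015) = (1/48)*(1 + 48*43)/199 + 34015 = (1/48)*(1/199)*(1 + 2064) + 34015 = (1/48)*(1/199)*2065 + 34015 = 2065/9552 + 34015 = 324913345/9552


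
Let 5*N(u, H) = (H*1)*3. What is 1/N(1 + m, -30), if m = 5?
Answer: -1/18 ≈ -0.055556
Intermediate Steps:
N(u, H) = 3*H/5 (N(u, H) = ((H*1)*3)/5 = (H*3)/5 = (3*H)/5 = 3*H/5)
1/N(1 + m, -30) = 1/((⅗)*(-30)) = 1/(-18) = -1/18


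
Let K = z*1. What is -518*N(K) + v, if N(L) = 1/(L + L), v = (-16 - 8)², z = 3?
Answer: 1469/3 ≈ 489.67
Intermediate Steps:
v = 576 (v = (-24)² = 576)
K = 3 (K = 3*1 = 3)
N(L) = 1/(2*L)
-518*N(K) + v = -259/3 + 576 = 1469/3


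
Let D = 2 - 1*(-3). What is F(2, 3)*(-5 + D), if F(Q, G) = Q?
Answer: 0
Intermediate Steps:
D = 5 (D = 2 + 3 = 5)
F(2, 3)*(-5 + D) = 2*(-5 + 5) = 2*0 = 0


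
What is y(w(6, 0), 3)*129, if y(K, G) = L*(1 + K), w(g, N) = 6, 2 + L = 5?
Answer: 2709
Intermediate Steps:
L = 3 (L = -2 + 5 = 3)
y(K, G) = 3 + 3*K (y(K, G) = 3*(1 + K) = 3 + 3*K)
y(w(6, 0), 3)*129 = (3 + 3*6)*129 = (3 + 18)*129 = 21*129 = 2709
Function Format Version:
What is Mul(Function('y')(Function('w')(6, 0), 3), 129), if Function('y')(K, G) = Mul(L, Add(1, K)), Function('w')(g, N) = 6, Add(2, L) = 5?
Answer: 2709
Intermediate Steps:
L = 3 (L = Add(-2, 5) = 3)
Function('y')(K, G) = Add(3, Mul(3, K)) (Function('y')(K, G) = Mul(3, Add(1, K)) = Add(3, Mul(3, K)))
Mul(Function('y')(Function('w')(6, 0), 3), 129) = Mul(Add(3, Mul(3, 6)), 129) = Mul(Add(3, 18), 129) = Mul(21, 129) = 2709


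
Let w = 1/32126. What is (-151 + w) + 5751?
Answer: 179905601/32126 ≈ 5600.0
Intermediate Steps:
w = 1/32126 ≈ 3.1127e-5
(-151 + w) + 5751 = (-151 + 1/32126) + 5751 = -4851025/32126 + 5751 = 179905601/32126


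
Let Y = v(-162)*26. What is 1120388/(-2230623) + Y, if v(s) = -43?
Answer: -2494956902/2230623 ≈ -1118.5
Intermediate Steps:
Y = -1118 (Y = -43*26 = -1118)
1120388/(-2230623) + Y = 1120388/(-2230623) - 1118 = 1120388*(-1/2230623) - 1118 = -1120388/2230623 - 1118 = -2494956902/2230623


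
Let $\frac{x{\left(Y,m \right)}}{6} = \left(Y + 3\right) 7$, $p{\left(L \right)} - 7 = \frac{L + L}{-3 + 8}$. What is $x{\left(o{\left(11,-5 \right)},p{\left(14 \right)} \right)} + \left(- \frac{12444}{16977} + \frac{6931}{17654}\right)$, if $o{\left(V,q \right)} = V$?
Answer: $\frac{58709537505}{99903986} \approx 587.66$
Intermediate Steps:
$p{\left(L \right)} = 7 + \frac{2 L}{5}$ ($p{\left(L \right)} = 7 + \frac{L + L}{-3 + 8} = 7 + \frac{2 L}{5}$)
$x{\left(Y,m \right)} = 126 + 42 Y$ ($x{\left(Y,m \right)} = 6 \left(Y + 3\right) 7 = 6 \left(3 + Y\right) 7 = 6 \left(21 + 7 Y\right) = 126 + 42 Y$)
$x{\left(o{\left(11,-5 \right)},p{\left(14 \right)} \right)} + \left(- \frac{12444}{16977} + \frac{6931}{17654}\right) = \left(126 + 42 \cdot 11\right) + \left(- \frac{12444}{16977} + \frac{6931}{17654}\right) = \left(126 + 462\right) + \left(\left(-12444\right) \frac{1}{16977} + 6931 \cdot \frac{1}{17654}\right) = 588 + \left(- \frac{4148}{5659} + \frac{6931}{17654}\right) = 588 - \frac{34006263}{99903986} = \frac{58709537505}{99903986}$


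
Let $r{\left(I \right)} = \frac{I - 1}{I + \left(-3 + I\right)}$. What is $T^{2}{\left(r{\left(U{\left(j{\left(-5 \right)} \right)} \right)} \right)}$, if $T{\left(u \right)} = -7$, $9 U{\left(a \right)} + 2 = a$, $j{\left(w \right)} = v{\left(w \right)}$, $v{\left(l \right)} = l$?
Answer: $49$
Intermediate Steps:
$j{\left(w \right)} = w$
$U{\left(a \right)} = - \frac{2}{9} + \frac{a}{9}$
$r{\left(I \right)} = \frac{-1 + I}{-3 + 2 I}$
$T^{2}{\left(r{\left(U{\left(j{\left(-5 \right)} \right)} \right)} \right)} = \left(-7\right)^{2} = 49$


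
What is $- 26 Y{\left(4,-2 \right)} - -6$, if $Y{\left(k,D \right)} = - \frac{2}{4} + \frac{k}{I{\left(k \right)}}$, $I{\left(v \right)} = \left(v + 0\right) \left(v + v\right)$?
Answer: $\frac{63}{4} \approx 15.75$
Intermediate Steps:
$I{\left(v \right)} = 2 v^{2}$ ($I{\left(v \right)} = v 2 v = 2 v^{2}$)
$Y{\left(k,D \right)} = - \frac{1}{2} + \frac{1}{2 k}$ ($Y{\left(k,D \right)} = - \frac{2}{4} + \frac{k}{2 k^{2}} = \left(-2\right) \frac{1}{4} + k \frac{1}{2 k^{2}} = - \frac{1}{2} + \frac{1}{2 k}$)
$- 26 Y{\left(4,-2 \right)} - -6 = - 26 \frac{1 - 4}{2 \cdot 4} - -6 = - 26 \cdot \frac{1}{2} \cdot \frac{1}{4} \left(1 - 4\right) + \left(-2 + 8\right) = - 26 \cdot \frac{1}{2} \cdot \frac{1}{4} \left(-3\right) + 6 = \left(-26\right) \left(- \frac{3}{8}\right) + 6 = \frac{39}{4} + 6 = \frac{63}{4}$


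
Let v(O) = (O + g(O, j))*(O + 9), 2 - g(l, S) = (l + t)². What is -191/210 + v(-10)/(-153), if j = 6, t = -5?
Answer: -26051/10710 ≈ -2.4324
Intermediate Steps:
g(l, S) = 2 - (-5 + l)² (g(l, S) = 2 - (l - 5)² = 2 - (-5 + l)²)
v(O) = (9 + O)*(2 + O - (-5 + O)²) (v(O) = (O + (2 - (-5 + O)²))*(O + 9) = (2 + O - (-5 + O)²)*(9 + O) = (9 + O)*(2 + O - (-5 + O)²))
-191/210 + v(-10)/(-153) = -191/210 + (-207 - 1*(-10)³ + 2*(-10)² + 76*(-10))/(-153) = -191*1/210 + (-207 - 1*(-1000) + 2*100 - 760)*(-1/153) = -191/210 + (-207 + 1000 + 200 - 760)*(-1/153) = -191/210 + 233*(-1/153) = -191/210 - 233/153 = -26051/10710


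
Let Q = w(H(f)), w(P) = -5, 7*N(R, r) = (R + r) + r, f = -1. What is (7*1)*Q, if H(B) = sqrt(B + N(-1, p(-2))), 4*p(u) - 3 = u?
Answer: -35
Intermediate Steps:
p(u) = 3/4 + u/4
N(R, r) = R/7 + 2*r/7 (N(R, r) = ((R + r) + r)/7 = (R + 2*r)/7 = R/7 + 2*r/7)
H(B) = sqrt(-1/14 + B) (H(B) = sqrt(B + ((1/7)*(-1) + 2*(3/4 + (1/4)*(-2))/7)) = sqrt(B + (-1/7 + 2*(3/4 - 1/2)/7)) = sqrt(B + (-1/7 + (2/7)*(1/4))) = sqrt(B + (-1/7 + 1/14)) = sqrt(B - 1/14) = sqrt(-1/14 + B))
Q = -5
(7*1)*Q = (7*1)*(-5) = 7*(-5) = -35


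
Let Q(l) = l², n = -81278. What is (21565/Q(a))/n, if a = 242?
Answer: -21565/4759964792 ≈ -4.5305e-6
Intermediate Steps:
(21565/Q(a))/n = (21565/(242²))/(-81278) = (21565/58564)*(-1/81278) = -21565/4759964792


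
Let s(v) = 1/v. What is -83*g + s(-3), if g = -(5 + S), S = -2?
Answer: 746/3 ≈ 248.67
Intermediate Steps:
g = -3 (g = -(5 - 2) = -1*3 = -3)
-83*g + s(-3) = -83*(-3) + 1/(-3) = 249 - ⅓ = 746/3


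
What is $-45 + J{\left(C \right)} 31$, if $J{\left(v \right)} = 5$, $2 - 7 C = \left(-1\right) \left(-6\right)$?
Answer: $110$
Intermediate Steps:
$C = - \frac{4}{7}$ ($C = \frac{2}{7} - \frac{\left(-1\right) \left(-6\right)}{7} = \frac{2}{7} - \frac{6}{7} = - \frac{4}{7} \approx -0.57143$)
$-45 + J{\left(C \right)} 31 = -45 + 5 \cdot 31 = -45 + 155 = 110$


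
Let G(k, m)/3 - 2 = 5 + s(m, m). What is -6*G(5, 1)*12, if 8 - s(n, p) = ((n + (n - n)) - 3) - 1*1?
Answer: -3888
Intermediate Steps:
s(n, p) = 12 - n (s(n, p) = 8 - (((n + (n - n)) - 3) - 1*1) = 8 - (((n + 0) - 3) - 1) = 8 - ((n - 3) - 1) = 8 - ((-3 + n) - 1) = 8 - (-4 + n) = 8 + (4 - n) = 12 - n)
G(k, m) = 57 - 3*m (G(k, m) = 6 + 3*(5 + (12 - m)) = 6 + 3*(17 - m) = 6 + (51 - 3*m) = 57 - 3*m)
-6*G(5, 1)*12 = -6*(57 - 3*1)*12 = -6*(57 - 3)*12 = -6*54*12 = -324*12 = -3888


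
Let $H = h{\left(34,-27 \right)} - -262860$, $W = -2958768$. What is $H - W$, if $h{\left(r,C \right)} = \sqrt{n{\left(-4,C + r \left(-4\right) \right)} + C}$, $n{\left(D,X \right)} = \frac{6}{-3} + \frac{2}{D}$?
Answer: $3221628 + \frac{i \sqrt{118}}{2} \approx 3.2216 \cdot 10^{6} + 5.4314 i$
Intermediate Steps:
$n{\left(D,X \right)} = -2 + \frac{2}{D}$ ($n{\left(D,X \right)} = 6 \left(- \frac{1}{3}\right) + \frac{2}{D} = -2 + \frac{2}{D}$)
$h{\left(r,C \right)} = \sqrt{- \frac{5}{2} + C}$ ($h{\left(r,C \right)} = \sqrt{\left(-2 + \frac{2}{-4}\right) + C} = \sqrt{\left(-2 + 2 \left(- \frac{1}{4}\right)\right) + C} = \sqrt{\left(-2 - \frac{1}{2}\right) + C} = \sqrt{- \frac{5}{2} + C}$)
$H = 262860 + \frac{i \sqrt{118}}{2}$ ($H = \frac{\sqrt{-10 + 4 \left(-27\right)}}{2} - -262860 = \frac{\sqrt{-10 - 108}}{2} + 262860 = \frac{\sqrt{-118}}{2} + 262860 = \frac{i \sqrt{118}}{2} + 262860 = 262860 + \frac{i \sqrt{118}}{2} \approx 2.6286 \cdot 10^{5} + 5.4314 i$)
$H - W = \left(262860 + \frac{i \sqrt{118}}{2}\right) - -2958768 = \left(262860 + \frac{i \sqrt{118}}{2}\right) + 2958768 = 3221628 + \frac{i \sqrt{118}}{2}$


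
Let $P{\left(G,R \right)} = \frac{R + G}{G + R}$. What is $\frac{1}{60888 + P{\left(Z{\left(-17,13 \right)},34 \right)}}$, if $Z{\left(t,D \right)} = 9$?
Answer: $\frac{1}{60889} \approx 1.6423 \cdot 10^{-5}$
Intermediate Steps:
$P{\left(G,R \right)} = 1$ ($P{\left(G,R \right)} = \frac{G + R}{G + R} = 1$)
$\frac{1}{60888 + P{\left(Z{\left(-17,13 \right)},34 \right)}} = \frac{1}{60888 + 1} = \frac{1}{60889}$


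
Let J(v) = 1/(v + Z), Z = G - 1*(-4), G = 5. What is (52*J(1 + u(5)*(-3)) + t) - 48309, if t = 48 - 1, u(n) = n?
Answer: -241362/5 ≈ -48272.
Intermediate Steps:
t = 47
Z = 9 (Z = 5 - 1*(-4) = 5 + 4 = 9)
J(v) = 1/(9 + v) (J(v) = 1/(v + 9) = 1/(9 + v))
(52*J(1 + u(5)*(-3)) + t) - 48309 = (52/(9 + (1 + 5*(-3))) + 47) - 48309 = (52/(9 + (1 - 15)) + 47) - 48309 = (52/(9 - 14) + 47) - 48309 = (52/(-5) + 47) - 48309 = (52*(-⅕) + 47) - 48309 = (-52/5 + 47) - 48309 = 183/5 - 48309 = -241362/5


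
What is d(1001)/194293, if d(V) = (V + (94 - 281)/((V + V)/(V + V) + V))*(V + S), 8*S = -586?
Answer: 112771105/23597768 ≈ 4.7789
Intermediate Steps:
S = -293/4 (S = (1/8)*(-586) = -293/4 ≈ -73.250)
d(V) = (-293/4 + V)*(V - 187/(1 + V)) (d(V) = (V + (94 - 281)/((V + V)/(V + V) + V))*(V - 293/4) = (V - 187/((2*V)/((2*V)) + V))*(-293/4 + V) = (V - 187/((2*V)*(1/(2*V)) + V))*(-293/4 + V) = (V - 187/(1 + V))*(-293/4 + V) = (-293/4 + V)*(V - 187/(1 + V)))
d(1001)/194293 = ((54791 - 1041*1001 - 289*1001**2 + 4*1001**3)/(4*(1 + 1001)))/194293 = ((1/4)*(54791 - 1042041 - 289*1002001 + 4*1003003001)/1002)*(1/194293) = ((1/4)*(1/1002)*(54791 - 1042041 - 289578289 + 4012012004))*(1/194293) = ((1/4)*(1/1002)*3721446465)*(1/194293) = (1240482155/1336)*(1/194293) = 112771105/23597768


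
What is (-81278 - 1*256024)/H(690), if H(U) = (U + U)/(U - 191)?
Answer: -28052283/230 ≈ -1.2197e+5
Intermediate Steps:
H(U) = 2*U/(-191 + U) (H(U) = (2*U)/(-191 + U) = 2*U/(-191 + U))
(-81278 - 1*256024)/H(690) = (-81278 - 1*256024)/((2*690/(-191 + 690))) = (-81278 - 256024)/((2*690/499)) = -337302/(2*690*(1/499)) = -337302/1380/499 = -337302*499/1380 = -28052283/230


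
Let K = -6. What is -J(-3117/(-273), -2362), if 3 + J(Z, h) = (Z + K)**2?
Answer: -218206/8281 ≈ -26.350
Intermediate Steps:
J(Z, h) = -3 + (-6 + Z)**2 (J(Z, h) = -3 + (Z - 6)**2 = -3 + (-6 + Z)**2)
-J(-3117/(-273), -2362) = -(-3 + (-6 - 3117/(-273))**2) = -(-3 + (-6 - 3117*(-1/273))**2) = -(-3 + (-6 + 1039/91)**2) = -(-3 + (493/91)**2) = -(-3 + 243049/8281) = -1*218206/8281 = -218206/8281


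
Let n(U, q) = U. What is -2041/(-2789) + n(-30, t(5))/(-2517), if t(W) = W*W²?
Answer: 1740289/2339971 ≈ 0.74372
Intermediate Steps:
t(W) = W³
-2041/(-2789) + n(-30, t(5))/(-2517) = -2041/(-2789) - 30/(-2517) = -2041*(-1/2789) - 30*(-1/2517) = 2041/2789 + 10/839 = 1740289/2339971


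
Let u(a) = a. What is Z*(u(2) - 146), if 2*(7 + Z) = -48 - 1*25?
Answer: 6264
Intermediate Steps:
Z = -87/2 (Z = -7 + (-48 - 1*25)/2 = -7 + (-48 - 25)/2 = -7 + (1/2)*(-73) = -7 - 73/2 = -87/2 ≈ -43.500)
Z*(u(2) - 146) = -87*(2 - 146)/2 = -87/2*(-144) = 6264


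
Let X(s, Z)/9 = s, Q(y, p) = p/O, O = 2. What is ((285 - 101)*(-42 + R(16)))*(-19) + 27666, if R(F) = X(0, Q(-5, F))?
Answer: 174498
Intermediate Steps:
Q(y, p) = p/2
X(s, Z) = 9*s
R(F) = 0 (R(F) = 9*0 = 0)
((285 - 101)*(-42 + R(16)))*(-19) + 27666 = ((285 - 101)*(-42 + 0))*(-19) + 27666 = (184*(-42))*(-19) + 27666 = -7728*(-19) + 27666 = 146832 + 27666 = 174498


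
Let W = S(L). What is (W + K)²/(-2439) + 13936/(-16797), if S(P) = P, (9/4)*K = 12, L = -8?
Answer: -102328048/122903649 ≈ -0.83259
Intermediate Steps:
K = 16/3 (K = (4/9)*12 = 16/3 ≈ 5.3333)
W = -8
(W + K)²/(-2439) + 13936/(-16797) = (-8 + 16/3)²/(-2439) + 13936/(-16797) = (-8/3)²*(-1/2439) + 13936*(-1/16797) = (64/9)*(-1/2439) - 13936/16797 = -64/21951 - 13936/16797 = -102328048/122903649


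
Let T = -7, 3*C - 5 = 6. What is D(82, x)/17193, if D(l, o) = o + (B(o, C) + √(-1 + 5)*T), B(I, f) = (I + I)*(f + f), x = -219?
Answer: -3445/17193 ≈ -0.20037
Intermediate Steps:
C = 11/3 (C = 5/3 + (⅓)*6 = 5/3 + 2 = 11/3 ≈ 3.6667)
B(I, f) = 4*I*f (B(I, f) = (2*I)*(2*f) = 4*I*f)
D(l, o) = -14 + 47*o/3 (D(l, o) = o + (4*o*(11/3) + √(-1 + 5)*(-7)) = o + (44*o/3 + √4*(-7)) = o + (44*o/3 + 2*(-7)) = o + (44*o/3 - 14) = o + (-14 + 44*o/3) = -14 + 47*o/3)
D(82, x)/17193 = (-14 + (47/3)*(-219))/17193 = (-14 - 3431)*(1/17193) = -3445*1/17193 = -3445/17193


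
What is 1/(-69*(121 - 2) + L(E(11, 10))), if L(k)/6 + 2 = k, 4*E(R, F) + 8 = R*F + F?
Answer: -1/8055 ≈ -0.00012415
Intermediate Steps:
E(R, F) = -2 + F/4 + F*R/4 (E(R, F) = -2 + (R*F + F)/4 = -2 + (F*R + F)/4 = -2 + (F + F*R)/4 = -2 + (F/4 + F*R/4) = -2 + F/4 + F*R/4)
L(k) = -12 + 6*k
1/(-69*(121 - 2) + L(E(11, 10))) = 1/(-69*(121 - 2) + (-12 + 6*(-2 + (¼)*10 + (¼)*10*11))) = 1/(-69*119 + (-12 + 6*(-2 + 5/2 + 55/2))) = 1/(-8211 + (-12 + 6*28)) = 1/(-8211 + (-12 + 168)) = 1/(-8211 + 156) = 1/(-8055) = -1/8055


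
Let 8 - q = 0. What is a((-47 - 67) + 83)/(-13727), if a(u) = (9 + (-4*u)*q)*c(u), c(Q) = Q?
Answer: 4433/1961 ≈ 2.2606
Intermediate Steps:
q = 8 (q = 8 - 1*0 = 8 + 0 = 8)
a(u) = u*(9 - 32*u) (a(u) = (9 - 4*u*8)*u = (9 - 32*u)*u = u*(9 - 32*u))
a((-47 - 67) + 83)/(-13727) = (((-47 - 67) + 83)*(9 - 32*((-47 - 67) + 83)))/(-13727) = ((-114 + 83)*(9 - 32*(-114 + 83)))*(-1/13727) = -31*(9 - 32*(-31))*(-1/13727) = -31*(9 + 992)*(-1/13727) = -31*1001*(-1/13727) = -31031*(-1/13727) = 4433/1961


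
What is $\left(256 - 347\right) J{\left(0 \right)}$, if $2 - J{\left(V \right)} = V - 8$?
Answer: $-910$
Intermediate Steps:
$J{\left(V \right)} = 10 - V$ ($J{\left(V \right)} = 2 - \left(V - 8\right) = 2 - \left(-8 + V\right) = 10 - V$)
$\left(256 - 347\right) J{\left(0 \right)} = \left(256 - 347\right) \left(10 - 0\right) = - 91 \left(10 + 0\right) = \left(-91\right) 10 = -910$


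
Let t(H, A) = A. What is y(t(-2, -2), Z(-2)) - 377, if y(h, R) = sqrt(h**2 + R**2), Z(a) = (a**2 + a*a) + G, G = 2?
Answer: -377 + 2*sqrt(26) ≈ -366.80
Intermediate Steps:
Z(a) = 2 + 2*a**2 (Z(a) = (a**2 + a*a) + 2 = (a**2 + a**2) + 2 = 2*a**2 + 2 = 2 + 2*a**2)
y(h, R) = sqrt(R**2 + h**2)
y(t(-2, -2), Z(-2)) - 377 = sqrt((2 + 2*(-2)**2)**2 + (-2)**2) - 377 = sqrt((2 + 2*4)**2 + 4) - 377 = sqrt((2 + 8)**2 + 4) - 377 = sqrt(10**2 + 4) - 377 = sqrt(100 + 4) - 377 = sqrt(104) - 377 = 2*sqrt(26) - 377 = -377 + 2*sqrt(26)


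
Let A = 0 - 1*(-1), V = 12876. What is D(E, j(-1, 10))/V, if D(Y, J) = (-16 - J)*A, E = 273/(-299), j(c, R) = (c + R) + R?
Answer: -35/12876 ≈ -0.0027182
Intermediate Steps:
A = 1 (A = 0 + 1 = 1)
j(c, R) = c + 2*R (j(c, R) = (R + c) + R = c + 2*R)
E = -21/23 (E = 273*(-1/299) = -21/23 ≈ -0.91304)
D(Y, J) = -16 - J (D(Y, J) = (-16 - J)*1 = -16 - J)
D(E, j(-1, 10))/V = (-16 - (-1 + 2*10))/12876 = (-16 - (-1 + 20))*(1/12876) = (-16 - 1*19)*(1/12876) = (-16 - 19)*(1/12876) = -35*1/12876 = -35/12876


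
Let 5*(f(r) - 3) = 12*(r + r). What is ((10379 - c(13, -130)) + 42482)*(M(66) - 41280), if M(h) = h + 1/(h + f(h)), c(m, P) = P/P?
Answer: -1400821733620/643 ≈ -2.1786e+9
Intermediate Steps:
f(r) = 3 + 24*r/5 (f(r) = 3 + (12*(r + r))/5 = 3 + (12*(2*r))/5 = 3 + (24*r)/5 = 3 + 24*r/5)
c(m, P) = 1
M(h) = h + 1/(3 + 29*h/5) (M(h) = h + 1/(h + (3 + 24*h/5)) = h + 1/(3 + 29*h/5))
((10379 - c(13, -130)) + 42482)*(M(66) - 41280) = ((10379 - 1*1) + 42482)*((5 + 15*66 + 29*66²)/(15 + 29*66) - 41280) = ((10379 - 1) + 42482)*((5 + 990 + 29*4356)/(15 + 1914) - 41280) = (10378 + 42482)*((5 + 990 + 126324)/1929 - 41280) = 52860*((1/1929)*127319 - 41280) = 52860*(127319/1929 - 41280) = 52860*(-79501801/1929) = -1400821733620/643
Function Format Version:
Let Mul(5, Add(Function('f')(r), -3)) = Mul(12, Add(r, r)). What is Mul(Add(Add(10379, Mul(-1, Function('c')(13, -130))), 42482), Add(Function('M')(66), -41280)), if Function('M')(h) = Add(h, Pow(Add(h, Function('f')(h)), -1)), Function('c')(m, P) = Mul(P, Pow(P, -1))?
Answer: Rational(-1400821733620, 643) ≈ -2.1786e+9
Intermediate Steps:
Function('f')(r) = Add(3, Mul(Rational(24, 5), r)) (Function('f')(r) = Add(3, Mul(Rational(1, 5), Mul(12, Add(r, r)))) = Add(3, Mul(Rational(1, 5), Mul(12, Mul(2, r)))) = Add(3, Mul(Rational(1, 5), Mul(24, r))) = Add(3, Mul(Rational(24, 5), r)))
Function('c')(m, P) = 1
Function('M')(h) = Add(h, Pow(Add(3, Mul(Rational(29, 5), h)), -1)) (Function('M')(h) = Add(h, Pow(Add(h, Add(3, Mul(Rational(24, 5), h))), -1)) = Add(h, Pow(Add(3, Mul(Rational(29, 5), h)), -1)))
Mul(Add(Add(10379, Mul(-1, Function('c')(13, -130))), 42482), Add(Function('M')(66), -41280)) = Mul(Add(Add(10379, Mul(-1, 1)), 42482), Add(Mul(Pow(Add(15, Mul(29, 66)), -1), Add(5, Mul(15, 66), Mul(29, Pow(66, 2)))), -41280)) = Mul(Add(Add(10379, -1), 42482), Add(Mul(Pow(Add(15, 1914), -1), Add(5, 990, Mul(29, 4356))), -41280)) = Mul(Add(10378, 42482), Add(Mul(Pow(1929, -1), Add(5, 990, 126324)), -41280)) = Mul(52860, Add(Mul(Rational(1, 1929), 127319), -41280)) = Mul(52860, Add(Rational(127319, 1929), -41280)) = Mul(52860, Rational(-79501801, 1929)) = Rational(-1400821733620, 643)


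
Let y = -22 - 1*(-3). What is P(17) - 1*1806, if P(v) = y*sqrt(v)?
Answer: -1806 - 19*sqrt(17) ≈ -1884.3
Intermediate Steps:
y = -19 (y = -22 + 3 = -19)
P(v) = -19*sqrt(v)
P(17) - 1*1806 = -19*sqrt(17) - 1*1806 = -19*sqrt(17) - 1806 = -1806 - 19*sqrt(17)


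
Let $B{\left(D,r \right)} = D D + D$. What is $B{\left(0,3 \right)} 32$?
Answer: $0$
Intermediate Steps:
$B{\left(D,r \right)} = D + D^{2}$ ($B{\left(D,r \right)} = D^{2} + D = D + D^{2}$)
$B{\left(0,3 \right)} 32 = 0 \left(1 + 0\right) 32 = 0 \cdot 1 \cdot 32 = 0 \cdot 32 = 0$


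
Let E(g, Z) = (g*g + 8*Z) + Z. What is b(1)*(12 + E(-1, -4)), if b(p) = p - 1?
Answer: 0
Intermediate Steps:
E(g, Z) = g**2 + 9*Z (E(g, Z) = (g**2 + 8*Z) + Z = g**2 + 9*Z)
b(p) = -1 + p
b(1)*(12 + E(-1, -4)) = (-1 + 1)*(12 + ((-1)**2 + 9*(-4))) = 0*(12 + (1 - 36)) = 0*(12 - 35) = 0*(-23) = 0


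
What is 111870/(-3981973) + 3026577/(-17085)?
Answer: -4017886398457/22677336235 ≈ -177.18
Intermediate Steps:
111870/(-3981973) + 3026577/(-17085) = 111870*(-1/3981973) + 3026577*(-1/17085) = -111870/3981973 - 1008859/5695 = -4017886398457/22677336235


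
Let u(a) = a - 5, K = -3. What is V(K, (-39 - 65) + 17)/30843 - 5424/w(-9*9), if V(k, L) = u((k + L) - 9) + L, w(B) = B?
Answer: 6195443/92529 ≈ 66.957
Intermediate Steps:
u(a) = -5 + a
V(k, L) = -14 + k + 2*L (V(k, L) = (-5 + ((k + L) - 9)) + L = (-5 + ((L + k) - 9)) + L = (-5 + (-9 + L + k)) + L = (-14 + L + k) + L = -14 + k + 2*L)
V(K, (-39 - 65) + 17)/30843 - 5424/w(-9*9) = (-14 - 3 + 2*((-39 - 65) + 17))/30843 - 5424/((-9*9)) = (-14 - 3 + 2*(-104 + 17))*(1/30843) - 5424/(-81) = (-14 - 3 + 2*(-87))*(1/30843) - 5424*(-1/81) = (-14 - 3 - 174)*(1/30843) + 1808/27 = -191*1/30843 + 1808/27 = -191/30843 + 1808/27 = 6195443/92529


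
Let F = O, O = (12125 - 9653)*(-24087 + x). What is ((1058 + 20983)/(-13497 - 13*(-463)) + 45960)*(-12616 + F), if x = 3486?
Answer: -8752900210515816/3739 ≈ -2.3410e+12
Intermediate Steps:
O = -50925672 (O = (12125 - 9653)*(-24087 + 3486) = 2472*(-20601) = -50925672)
F = -50925672
((1058 + 20983)/(-13497 - 13*(-463)) + 45960)*(-12616 + F) = ((1058 + 20983)/(-13497 - 13*(-463)) + 45960)*(-12616 - 50925672) = (22041/(-13497 + 6019) + 45960)*(-50938288) = (22041/(-7478) + 45960)*(-50938288) = (22041*(-1/7478) + 45960)*(-50938288) = (-22041/7478 + 45960)*(-50938288) = (343666839/7478)*(-50938288) = -8752900210515816/3739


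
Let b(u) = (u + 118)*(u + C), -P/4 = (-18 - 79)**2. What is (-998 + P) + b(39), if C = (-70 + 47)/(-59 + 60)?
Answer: -36122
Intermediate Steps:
C = -23 (C = -23/1 = -23*1 = -23)
P = -37636 (P = -4*(-18 - 79)**2 = -4*(-97)**2 = -4*9409 = -37636)
b(u) = (-23 + u)*(118 + u) (b(u) = (u + 118)*(u - 23) = (118 + u)*(-23 + u) = (-23 + u)*(118 + u))
(-998 + P) + b(39) = (-998 - 37636) + (-2714 + 39**2 + 95*39) = -38634 + (-2714 + 1521 + 3705) = -38634 + 2512 = -36122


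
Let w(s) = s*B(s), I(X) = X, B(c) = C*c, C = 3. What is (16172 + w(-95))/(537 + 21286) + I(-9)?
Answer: -153160/21823 ≈ -7.0183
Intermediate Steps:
B(c) = 3*c
w(s) = 3*s² (w(s) = s*(3*s) = 3*s²)
(16172 + w(-95))/(537 + 21286) + I(-9) = (16172 + 3*(-95)²)/(537 + 21286) - 9 = (16172 + 3*9025)/21823 - 9 = (16172 + 27075)*(1/21823) - 9 = 43247*(1/21823) - 9 = 43247/21823 - 9 = -153160/21823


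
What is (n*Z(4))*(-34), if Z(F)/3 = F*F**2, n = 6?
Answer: -39168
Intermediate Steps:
Z(F) = 3*F**3 (Z(F) = 3*(F*F**2) = 3*F**3)
(n*Z(4))*(-34) = (6*(3*4**3))*(-34) = (6*(3*64))*(-34) = (6*192)*(-34) = 1152*(-34) = -39168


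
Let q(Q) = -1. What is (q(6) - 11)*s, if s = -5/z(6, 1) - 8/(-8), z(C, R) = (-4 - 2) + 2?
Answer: -27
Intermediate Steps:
z(C, R) = -4 (z(C, R) = -6 + 2 = -4)
s = 9/4 (s = -5/(-4) - 8/(-8) = -5*(-¼) - 8*(-⅛) = 5/4 + 1 = 9/4 ≈ 2.2500)
(q(6) - 11)*s = (-1 - 11)*(9/4) = -12*9/4 = -27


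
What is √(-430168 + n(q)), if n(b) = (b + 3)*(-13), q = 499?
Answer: I*√436694 ≈ 660.83*I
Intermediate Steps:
n(b) = -39 - 13*b (n(b) = (3 + b)*(-13) = -39 - 13*b)
√(-430168 + n(q)) = √(-430168 + (-39 - 13*499)) = √(-430168 + (-39 - 6487)) = √(-430168 - 6526) = √(-436694) = I*√436694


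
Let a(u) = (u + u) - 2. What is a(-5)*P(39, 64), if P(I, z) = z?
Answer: -768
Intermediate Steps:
a(u) = -2 + 2*u (a(u) = 2*u - 2 = -2 + 2*u)
a(-5)*P(39, 64) = (-2 + 2*(-5))*64 = (-2 - 10)*64 = -12*64 = -768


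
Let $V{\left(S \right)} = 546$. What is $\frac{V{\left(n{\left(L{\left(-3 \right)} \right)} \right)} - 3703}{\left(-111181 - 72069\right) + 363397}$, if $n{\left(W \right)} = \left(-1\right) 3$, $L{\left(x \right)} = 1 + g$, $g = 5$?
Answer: $- \frac{287}{16377} \approx -0.017525$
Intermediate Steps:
$L{\left(x \right)} = 6$ ($L{\left(x \right)} = 1 + 5 = 6$)
$n{\left(W \right)} = -3$
$\frac{V{\left(n{\left(L{\left(-3 \right)} \right)} \right)} - 3703}{\left(-111181 - 72069\right) + 363397} = \frac{546 - 3703}{\left(-111181 - 72069\right) + 363397} = - \frac{3157}{-183250 + 363397} = - \frac{3157}{180147} = \left(-3157\right) \frac{1}{180147} = - \frac{287}{16377}$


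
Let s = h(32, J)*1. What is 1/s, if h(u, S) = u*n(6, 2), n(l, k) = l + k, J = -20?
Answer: 1/256 ≈ 0.0039063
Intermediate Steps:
n(l, k) = k + l
h(u, S) = 8*u (h(u, S) = u*(2 + 6) = u*8 = 8*u)
s = 256 (s = (8*32)*1 = 256*1 = 256)
1/s = 1/256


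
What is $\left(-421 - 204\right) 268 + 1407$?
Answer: $-166093$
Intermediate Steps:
$\left(-421 - 204\right) 268 + 1407 = \left(-625\right) 268 + 1407 = -167500 + 1407 = -166093$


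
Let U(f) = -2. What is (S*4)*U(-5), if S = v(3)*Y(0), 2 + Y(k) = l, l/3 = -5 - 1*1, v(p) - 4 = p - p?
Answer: 640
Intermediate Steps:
v(p) = 4 (v(p) = 4 + (p - p) = 4 + 0 = 4)
l = -18 (l = 3*(-5 - 1*1) = 3*(-5 - 1) = 3*(-6) = -18)
Y(k) = -20 (Y(k) = -2 - 18 = -20)
S = -80 (S = 4*(-20) = -80)
(S*4)*U(-5) = -80*4*(-2) = -320*(-2) = 640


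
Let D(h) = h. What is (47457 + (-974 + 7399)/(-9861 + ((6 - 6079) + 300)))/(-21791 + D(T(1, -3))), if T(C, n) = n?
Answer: -741936313/340727396 ≈ -2.1775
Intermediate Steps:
(47457 + (-974 + 7399)/(-9861 + ((6 - 6079) + 300)))/(-21791 + D(T(1, -3))) = (47457 + (-974 + 7399)/(-9861 + ((6 - 6079) + 300)))/(-21791 - 3) = (47457 + 6425/(-9861 + (-6073 + 300)))/(-21794) = (47457 + 6425/(-9861 - 5773))*(-1/21794) = (47457 + 6425/(-15634))*(-1/21794) = (47457 + 6425*(-1/15634))*(-1/21794) = (47457 - 6425/15634)*(-1/21794) = (741936313/15634)*(-1/21794) = -741936313/340727396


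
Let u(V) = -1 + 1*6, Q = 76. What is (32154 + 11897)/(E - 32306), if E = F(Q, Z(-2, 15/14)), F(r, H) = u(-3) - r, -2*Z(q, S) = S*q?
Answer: -44051/32377 ≈ -1.3606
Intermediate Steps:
Z(q, S) = -S*q/2
u(V) = 5 (u(V) = -1 + 6 = 5)
F(r, H) = 5 - r
E = -71 (E = 5 - 1*76 = 5 - 76 = -71)
(32154 + 11897)/(E - 32306) = (32154 + 11897)/(-71 - 32306) = 44051/(-32377) = 44051*(-1/32377) = -44051/32377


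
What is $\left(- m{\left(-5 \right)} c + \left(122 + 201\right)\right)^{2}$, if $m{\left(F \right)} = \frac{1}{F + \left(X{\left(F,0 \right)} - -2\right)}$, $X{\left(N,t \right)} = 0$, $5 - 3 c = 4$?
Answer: $\frac{8456464}{81} \approx 1.044 \cdot 10^{5}$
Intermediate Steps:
$c = \frac{1}{3}$ ($c = \frac{5}{3} - \frac{4}{3} = \frac{1}{3} \approx 0.33333$)
$m{\left(F \right)} = \frac{1}{2 + F}$ ($m{\left(F \right)} = \frac{1}{F + \left(0 - -2\right)} = \frac{1}{F + \left(0 + 2\right)} = \frac{1}{F + 2} = \frac{1}{2 + F}$)
$\left(- m{\left(-5 \right)} c + \left(122 + 201\right)\right)^{2} = \left(- \frac{1}{2 - 5} \cdot \frac{1}{3} + \left(122 + 201\right)\right)^{2} = \left(- \frac{1}{-3} \cdot \frac{1}{3} + 323\right)^{2} = \left(\left(-1\right) \left(- \frac{1}{3}\right) \frac{1}{3} + 323\right)^{2} = \left(\frac{1}{3} \cdot \frac{1}{3} + 323\right)^{2} = \left(\frac{1}{9} + 323\right)^{2} = \left(\frac{2908}{9}\right)^{2} = \frac{8456464}{81}$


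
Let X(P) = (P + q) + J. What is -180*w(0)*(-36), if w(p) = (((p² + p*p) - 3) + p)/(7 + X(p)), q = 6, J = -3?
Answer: -1944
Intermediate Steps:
X(P) = 3 + P (X(P) = (P + 6) - 3 = (6 + P) - 3 = 3 + P)
w(p) = (-3 + p + 2*p²)/(10 + p) (w(p) = (((p² + p*p) - 3) + p)/(7 + (3 + p)) = (((p² + p²) - 3) + p)/(10 + p) = ((2*p² - 3) + p)/(10 + p) = ((-3 + 2*p²) + p)/(10 + p) = (-3 + p + 2*p²)/(10 + p))
-180*w(0)*(-36) = -180*(-3 + 0 + 2*0²)/(10 + 0)*(-36) = -180*(-3 + 0 + 2*0)/10*(-36) = -18*(-3 + 0 + 0)*(-36) = -18*(-3)*(-36) = -180*(-3/10)*(-36) = 54*(-36) = -1944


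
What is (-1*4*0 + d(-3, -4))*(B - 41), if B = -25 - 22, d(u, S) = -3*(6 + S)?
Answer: 528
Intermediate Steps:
d(u, S) = -18 - 3*S
B = -47
(-1*4*0 + d(-3, -4))*(B - 41) = (-1*4*0 + (-18 - 3*(-4)))*(-47 - 41) = (-4*0 + (-18 + 12))*(-88) = (0 - 6)*(-88) = -6*(-88) = 528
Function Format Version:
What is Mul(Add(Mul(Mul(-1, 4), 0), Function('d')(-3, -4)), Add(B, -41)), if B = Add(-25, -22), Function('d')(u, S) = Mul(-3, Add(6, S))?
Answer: 528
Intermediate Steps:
Function('d')(u, S) = Add(-18, Mul(-3, S))
B = -47
Mul(Add(Mul(Mul(-1, 4), 0), Function('d')(-3, -4)), Add(B, -41)) = Mul(Add(Mul(Mul(-1, 4), 0), Add(-18, Mul(-3, -4))), Add(-47, -41)) = Mul(Add(Mul(-4, 0), Add(-18, 12)), -88) = Mul(Add(0, -6), -88) = Mul(-6, -88) = 528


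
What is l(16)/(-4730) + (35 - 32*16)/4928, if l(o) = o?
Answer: -9649/96320 ≈ -0.10018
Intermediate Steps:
l(16)/(-4730) + (35 - 32*16)/4928 = 16/(-4730) + (35 - 32*16)/4928 = 16*(-1/4730) + (35 - 512)*(1/4928) = -8/2365 - 477*1/4928 = -8/2365 - 477/4928 = -9649/96320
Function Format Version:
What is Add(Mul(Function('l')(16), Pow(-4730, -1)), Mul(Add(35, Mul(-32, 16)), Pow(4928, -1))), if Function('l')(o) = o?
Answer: Rational(-9649, 96320) ≈ -0.10018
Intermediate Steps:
Add(Mul(Function('l')(16), Pow(-4730, -1)), Mul(Add(35, Mul(-32, 16)), Pow(4928, -1))) = Add(Mul(16, Pow(-4730, -1)), Mul(Add(35, Mul(-32, 16)), Pow(4928, -1))) = Add(Mul(16, Rational(-1, 4730)), Mul(Add(35, -512), Rational(1, 4928))) = Add(Rational(-8, 2365), Mul(-477, Rational(1, 4928))) = Add(Rational(-8, 2365), Rational(-477, 4928)) = Rational(-9649, 96320)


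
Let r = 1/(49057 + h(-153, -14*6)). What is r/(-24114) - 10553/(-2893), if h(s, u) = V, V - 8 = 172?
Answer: 12529587640061/3434861845074 ≈ 3.6478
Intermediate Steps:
V = 180 (V = 8 + 172 = 180)
h(s, u) = 180
r = 1/49237 (r = 1/(49057 + 180) = 1/49237 ≈ 2.0310e-5)
r/(-24114) - 10553/(-2893) = (1/49237)/(-24114) - 10553/(-2893) = (1/49237)*(-1/24114) - 10553*(-1/2893) = -1/1187301018 + 10553/2893 = 12529587640061/3434861845074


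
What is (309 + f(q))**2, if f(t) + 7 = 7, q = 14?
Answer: 95481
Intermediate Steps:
f(t) = 0 (f(t) = -7 + 7 = 0)
(309 + f(q))**2 = (309 + 0)**2 = 309**2 = 95481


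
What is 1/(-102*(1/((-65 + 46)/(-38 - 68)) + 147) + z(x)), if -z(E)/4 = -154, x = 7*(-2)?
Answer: -19/283994 ≈ -6.6903e-5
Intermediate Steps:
x = -14
z(E) = 616 (z(E) = -4*(-154) = 616)
1/(-102*(1/((-65 + 46)/(-38 - 68)) + 147) + z(x)) = 1/(-102*(1/((-65 + 46)/(-38 - 68)) + 147) + 616) = 1/(-102*(1/(-19/(-106)) + 147) + 616) = 1/(-102*(1/(-19*(-1/106)) + 147) + 616) = 1/(-102*(1/(19/106) + 147) + 616) = 1/(-102*(106/19 + 147) + 616) = 1/(-102*2899/19 + 616) = 1/(-295698/19 + 616) = 1/(-283994/19) = -19/283994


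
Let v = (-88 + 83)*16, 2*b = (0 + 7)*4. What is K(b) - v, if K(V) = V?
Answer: 94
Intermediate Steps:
b = 14 (b = ((0 + 7)*4)/2 = (7*4)/2 = (½)*28 = 14)
v = -80 (v = -5*16 = -80)
K(b) - v = 14 - 1*(-80) = 14 + 80 = 94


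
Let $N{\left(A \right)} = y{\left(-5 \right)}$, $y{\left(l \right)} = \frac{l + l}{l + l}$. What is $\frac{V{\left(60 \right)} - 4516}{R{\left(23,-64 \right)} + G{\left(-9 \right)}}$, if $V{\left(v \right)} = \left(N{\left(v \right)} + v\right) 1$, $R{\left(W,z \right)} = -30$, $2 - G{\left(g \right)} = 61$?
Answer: $\frac{4455}{89} \approx 50.056$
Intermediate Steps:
$G{\left(g \right)} = -59$ ($G{\left(g \right)} = 2 - 61 = -59$)
$y{\left(l \right)} = 1$ ($y{\left(l \right)} = \frac{2 l}{2 l} = 2 l \frac{1}{2 l} = 1$)
$N{\left(A \right)} = 1$
$V{\left(v \right)} = 1 + v$ ($V{\left(v \right)} = \left(1 + v\right) 1 = 1 + v$)
$\frac{V{\left(60 \right)} - 4516}{R{\left(23,-64 \right)} + G{\left(-9 \right)}} = \frac{\left(1 + 60\right) - 4516}{-30 - 59} = \frac{61 - 4516}{-89} = \left(-4455\right) \left(- \frac{1}{89}\right) = \frac{4455}{89}$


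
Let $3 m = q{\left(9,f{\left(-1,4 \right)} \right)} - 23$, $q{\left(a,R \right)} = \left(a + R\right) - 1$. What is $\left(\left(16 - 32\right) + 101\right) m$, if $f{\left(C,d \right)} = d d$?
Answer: $\frac{85}{3} \approx 28.333$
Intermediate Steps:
$f{\left(C,d \right)} = d^{2}$
$q{\left(a,R \right)} = -1 + R + a$ ($q{\left(a,R \right)} = \left(R + a\right) - 1 = -1 + R + a$)
$m = \frac{1}{3}$ ($m = \frac{\left(-1 + 4^{2} + 9\right) - 23}{3} = \frac{\left(-1 + 16 + 9\right) - 23}{3} = \frac{24 - 23}{3} = \frac{1}{3} \cdot 1 = \frac{1}{3} \approx 0.33333$)
$\left(\left(16 - 32\right) + 101\right) m = \left(\left(16 - 32\right) + 101\right) \frac{1}{3} = \left(-16 + 101\right) \frac{1}{3} = 85 \cdot \frac{1}{3} = \frac{85}{3}$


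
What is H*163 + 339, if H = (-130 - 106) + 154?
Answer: -13027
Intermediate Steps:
H = -82 (H = -236 + 154 = -82)
H*163 + 339 = -82*163 + 339 = -13366 + 339 = -13027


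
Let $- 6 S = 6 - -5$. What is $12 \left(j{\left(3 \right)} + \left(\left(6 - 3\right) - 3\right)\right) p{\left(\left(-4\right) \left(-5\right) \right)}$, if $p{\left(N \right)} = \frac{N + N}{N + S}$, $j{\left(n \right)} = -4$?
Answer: $- \frac{11520}{109} \approx -105.69$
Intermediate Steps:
$S = - \frac{11}{6}$ ($S = - \frac{6 - -5}{6} = - \frac{6 + 5}{6} = \left(- \frac{1}{6}\right) 11 = - \frac{11}{6} \approx -1.8333$)
$p{\left(N \right)} = \frac{2 N}{- \frac{11}{6} + N}$ ($p{\left(N \right)} = \frac{N + N}{N - \frac{11}{6}} = \frac{2 N}{- \frac{11}{6} + N}$)
$12 \left(j{\left(3 \right)} + \left(\left(6 - 3\right) - 3\right)\right) p{\left(\left(-4\right) \left(-5\right) \right)} = 12 \left(-4 + \left(\left(6 - 3\right) - 3\right)\right) \frac{12 \left(\left(-4\right) \left(-5\right)\right)}{-11 + 6 \left(\left(-4\right) \left(-5\right)\right)} = 12 \left(-4 + \left(3 - 3\right)\right) 12 \cdot 20 \frac{1}{-11 + 6 \cdot 20} = 12 \left(-4 + 0\right) 12 \cdot 20 \frac{1}{-11 + 120} = 12 \left(-4\right) 12 \cdot 20 \cdot \frac{1}{109} = - 48 \cdot 12 \cdot 20 \cdot \frac{1}{109} = \left(-48\right) \frac{240}{109} = - \frac{11520}{109}$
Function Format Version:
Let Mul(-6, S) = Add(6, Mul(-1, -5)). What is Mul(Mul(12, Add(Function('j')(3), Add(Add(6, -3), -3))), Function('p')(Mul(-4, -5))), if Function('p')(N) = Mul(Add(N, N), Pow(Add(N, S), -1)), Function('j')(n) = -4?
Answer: Rational(-11520, 109) ≈ -105.69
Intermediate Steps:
S = Rational(-11, 6) (S = Mul(Rational(-1, 6), Add(6, Mul(-1, -5))) = Mul(Rational(-1, 6), Add(6, 5)) = Mul(Rational(-1, 6), 11) = Rational(-11, 6) ≈ -1.8333)
Function('p')(N) = Mul(2, N, Pow(Add(Rational(-11, 6), N), -1)) (Function('p')(N) = Mul(Add(N, N), Pow(Add(N, Rational(-11, 6)), -1)) = Mul(Mul(2, N), Pow(Add(Rational(-11, 6), N), -1)) = Mul(2, N, Pow(Add(Rational(-11, 6), N), -1)))
Mul(Mul(12, Add(Function('j')(3), Add(Add(6, -3), -3))), Function('p')(Mul(-4, -5))) = Mul(Mul(12, Add(-4, Add(Add(6, -3), -3))), Mul(12, Mul(-4, -5), Pow(Add(-11, Mul(6, Mul(-4, -5))), -1))) = Mul(Mul(12, Add(-4, Add(3, -3))), Mul(12, 20, Pow(Add(-11, Mul(6, 20)), -1))) = Mul(Mul(12, Add(-4, 0)), Mul(12, 20, Pow(Add(-11, 120), -1))) = Mul(Mul(12, -4), Mul(12, 20, Pow(109, -1))) = Mul(-48, Mul(12, 20, Rational(1, 109))) = Mul(-48, Rational(240, 109)) = Rational(-11520, 109)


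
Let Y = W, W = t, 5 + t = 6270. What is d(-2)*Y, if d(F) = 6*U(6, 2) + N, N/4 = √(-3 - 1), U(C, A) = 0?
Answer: 50120*I ≈ 50120.0*I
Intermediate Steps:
N = 8*I (N = 4*√(-3 - 1) = 4*√(-4) = 4*(2*I) = 8*I ≈ 8.0*I)
d(F) = 8*I (d(F) = 6*0 + 8*I = 0 + 8*I = 8*I)
t = 6265 (t = -5 + 6270 = 6265)
W = 6265
Y = 6265
d(-2)*Y = (8*I)*6265 = 50120*I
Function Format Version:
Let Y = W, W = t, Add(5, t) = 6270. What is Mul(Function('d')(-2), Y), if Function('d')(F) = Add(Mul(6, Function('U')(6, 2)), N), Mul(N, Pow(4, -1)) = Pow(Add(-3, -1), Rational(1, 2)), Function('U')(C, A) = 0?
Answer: Mul(50120, I) ≈ Mul(50120., I)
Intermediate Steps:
N = Mul(8, I) (N = Mul(4, Pow(Add(-3, -1), Rational(1, 2))) = Mul(4, Pow(-4, Rational(1, 2))) = Mul(4, Mul(2, I)) = Mul(8, I) ≈ Mul(8.0000, I))
Function('d')(F) = Mul(8, I) (Function('d')(F) = Add(Mul(6, 0), Mul(8, I)) = Add(0, Mul(8, I)) = Mul(8, I))
t = 6265 (t = Add(-5, 6270) = 6265)
W = 6265
Y = 6265
Mul(Function('d')(-2), Y) = Mul(Mul(8, I), 6265) = Mul(50120, I)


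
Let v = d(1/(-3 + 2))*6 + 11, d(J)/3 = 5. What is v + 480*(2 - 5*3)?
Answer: -6139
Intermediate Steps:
d(J) = 15 (d(J) = 3*5 = 15)
v = 101 (v = 15*6 + 11 = 90 + 11 = 101)
v + 480*(2 - 5*3) = 101 + 480*(2 - 5*3) = 101 + 480*(2 - 15) = 101 + 480*(-13) = 101 - 6240 = -6139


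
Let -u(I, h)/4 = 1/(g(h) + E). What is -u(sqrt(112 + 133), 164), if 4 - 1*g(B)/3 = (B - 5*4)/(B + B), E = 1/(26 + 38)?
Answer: 10496/28073 ≈ 0.37388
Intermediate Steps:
E = 1/64 ≈ 0.015625
g(B) = 12 - 3*(-20 + B)/(2*B) (g(B) = 12 - 3*(B - 5*4)/(B + B) = 12 - 3*(B - 20)/(2*B) = 12 - 3*(-20 + B)*1/(2*B) = 12 - 3*(-20 + B)/(2*B))
u(I, h) = -4/(673/64 + 30/h) (u(I, h) = -4/((21/2 + 30/h) + 1/64) = -4/(673/64 + 30/h))
-u(sqrt(112 + 133), 164) = -(-256)*164/(1920 + 673*164) = -(-256)*164/(1920 + 110372) = -(-256)*164/112292 = -1*(-10496/28073) = 10496/28073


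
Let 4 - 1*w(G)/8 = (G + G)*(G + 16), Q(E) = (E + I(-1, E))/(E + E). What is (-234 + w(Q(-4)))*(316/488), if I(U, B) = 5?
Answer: -53799/488 ≈ -110.24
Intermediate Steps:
Q(E) = (5 + E)/(2*E) (Q(E) = (E + 5)/(E + E) = (5 + E)/((2*E)) = (5 + E)*(1/(2*E)) = (5 + E)/(2*E))
w(G) = 32 - 16*G*(16 + G) (w(G) = 32 - 8*(G + G)*(G + 16) = 32 - 8*2*G*(16 + G) = 32 - 16*G*(16 + G))
(-234 + w(Q(-4)))*(316/488) = (-234 + (32 - 128*(5 - 4)/(-4) - 16*(5 - 4)**2/64))*(316/488) = (-234 + (32 - 128*(-1)/4 - 16*((1/2)*(-1/4)*1)**2))*(316*(1/488)) = (-234 + (32 - 256*(-1/8) - 16*(-1/8)**2))*(79/122) = (-234 + (32 + 32 - 16*1/64))*(79/122) = (-234 + (32 + 32 - 1/4))*(79/122) = (-234 + 255/4)*(79/122) = -681/4*79/122 = -53799/488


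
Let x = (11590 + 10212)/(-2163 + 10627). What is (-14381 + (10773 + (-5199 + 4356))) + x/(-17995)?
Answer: -338965203741/76154840 ≈ -4451.0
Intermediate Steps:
x = 10901/4232 (x = 21802/8464 = 21802*(1/8464) = 10901/4232 ≈ 2.5759)
(-14381 + (10773 + (-5199 + 4356))) + x/(-17995) = (-14381 + (10773 + (-5199 + 4356))) + (10901/4232)/(-17995) = (-14381 + (10773 - 843)) + (10901/4232)*(-1/17995) = (-14381 + 9930) - 10901/76154840 = -4451 - 10901/76154840 = -338965203741/76154840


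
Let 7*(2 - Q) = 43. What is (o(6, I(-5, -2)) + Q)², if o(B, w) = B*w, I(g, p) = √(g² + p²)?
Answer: 51997/49 - 348*√29/7 ≈ 793.44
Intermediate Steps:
Q = -29/7 (Q = 2 - ⅐*43 = 2 - 43/7 = -29/7 ≈ -4.1429)
(o(6, I(-5, -2)) + Q)² = (6*√((-5)² + (-2)²) - 29/7)² = (6*√(25 + 4) - 29/7)² = (6*√29 - 29/7)² = (-29/7 + 6*√29)²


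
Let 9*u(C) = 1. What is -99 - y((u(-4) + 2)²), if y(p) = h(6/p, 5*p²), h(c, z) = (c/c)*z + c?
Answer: -472901630/2368521 ≈ -199.66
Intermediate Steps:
u(C) = ⅑ (u(C) = (⅑)*1 = ⅑)
h(c, z) = c + z (h(c, z) = 1*z + c = z + c = c + z)
y(p) = 5*p² + 6/p (y(p) = 6/p + 5*p² = 5*p² + 6/p)
-99 - y((u(-4) + 2)²) = -99 - (6 + 5*((⅑ + 2)²)³)/((⅑ + 2)²) = -99 - (6 + 5*((19/9)²)³)/((19/9)²) = -99 - (6 + 5*(361/81)³)/361/81 = -99 - 81*(6 + 5*(47045881/531441))/361 = -99 - 81*(6 + 235229405/531441)/361 = -99 - 81*238418051/(361*531441) = -99 - 1*238418051/2368521 = -99 - 238418051/2368521 = -472901630/2368521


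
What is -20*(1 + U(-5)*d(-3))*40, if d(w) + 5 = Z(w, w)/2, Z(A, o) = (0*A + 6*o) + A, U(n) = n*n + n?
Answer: 247200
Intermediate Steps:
U(n) = n + n**2 (U(n) = n**2 + n = n + n**2)
Z(A, o) = A + 6*o (Z(A, o) = (0 + 6*o) + A = 6*o + A = A + 6*o)
d(w) = -5 + 7*w/2 (d(w) = -5 + (w + 6*w)/2 = -5 + (7*w)*(1/2) = -5 + 7*w/2)
-20*(1 + U(-5)*d(-3))*40 = -20*(1 + (-5*(1 - 5))*(-5 + (7/2)*(-3)))*40 = -20*(1 + (-5*(-4))*(-5 - 21/2))*40 = -20*(1 + 20*(-31/2))*40 = -20*(1 - 310)*40 = -20*(-309)*40 = 6180*40 = 247200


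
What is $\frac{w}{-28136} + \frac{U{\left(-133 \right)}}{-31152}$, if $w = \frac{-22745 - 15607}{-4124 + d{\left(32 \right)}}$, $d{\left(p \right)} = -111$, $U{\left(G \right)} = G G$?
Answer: $- \frac{23965278613}{42181209840} \approx -0.56815$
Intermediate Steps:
$U{\left(G \right)} = G^{2}$
$w = \frac{38352}{4235}$ ($w = \frac{-22745 - 15607}{-4124 - 111} = - \frac{38352}{-4235} = \left(-38352\right) \left(- \frac{1}{4235}\right) = \frac{38352}{4235} \approx 9.056$)
$\frac{w}{-28136} + \frac{U{\left(-133 \right)}}{-31152} = \frac{38352}{4235 \left(-28136\right)} + \frac{\left(-133\right)^{2}}{-31152} = \frac{38352}{4235} \left(- \frac{1}{28136}\right) + 17689 \left(- \frac{1}{31152}\right) = - \frac{4794}{14894495} - \frac{17689}{31152} = - \frac{23965278613}{42181209840}$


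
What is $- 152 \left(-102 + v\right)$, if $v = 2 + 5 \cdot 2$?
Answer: $13680$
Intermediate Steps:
$v = 12$ ($v = 2 + 10 = 12$)
$- 152 \left(-102 + v\right) = - 152 \left(-102 + 12\right) = \left(-152\right) \left(-90\right) = 13680$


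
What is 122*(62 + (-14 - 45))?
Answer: 366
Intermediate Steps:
122*(62 + (-14 - 45)) = 122*(62 - 59) = 122*3 = 366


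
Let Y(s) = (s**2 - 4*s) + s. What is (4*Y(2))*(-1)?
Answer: 8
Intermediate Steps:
Y(s) = s**2 - 3*s
(4*Y(2))*(-1) = (4*(2*(-3 + 2)))*(-1) = (4*(2*(-1)))*(-1) = (4*(-2))*(-1) = -8*(-1) = 8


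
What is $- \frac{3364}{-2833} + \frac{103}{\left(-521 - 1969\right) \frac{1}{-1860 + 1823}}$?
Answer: $\frac{19172923}{7054170} \approx 2.718$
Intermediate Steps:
$- \frac{3364}{-2833} + \frac{103}{\left(-521 - 1969\right) \frac{1}{-1860 + 1823}} = \left(-3364\right) \left(- \frac{1}{2833}\right) + \frac{103}{\left(-2490\right) \frac{1}{-37}} = \frac{3364}{2833} + \frac{103}{\left(-2490\right) \left(- \frac{1}{37}\right)} = \frac{3364}{2833} + \frac{103}{\frac{2490}{37}} = \frac{3364}{2833} + 103 \cdot \frac{37}{2490} = \frac{3364}{2833} + \frac{3811}{2490} = \frac{19172923}{7054170}$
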